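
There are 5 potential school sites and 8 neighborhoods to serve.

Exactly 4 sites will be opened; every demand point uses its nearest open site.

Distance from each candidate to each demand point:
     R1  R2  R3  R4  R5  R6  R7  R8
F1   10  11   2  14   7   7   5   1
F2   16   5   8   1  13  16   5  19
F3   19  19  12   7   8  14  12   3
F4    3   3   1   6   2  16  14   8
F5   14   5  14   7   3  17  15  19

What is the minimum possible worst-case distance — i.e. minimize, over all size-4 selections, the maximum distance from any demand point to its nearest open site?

Open {F1, F2, F3, F4}.
  Farthest demand point is R6 at distance 7 (to F1); all others are ≤ 7.
With {F1, F2, F4, F5} the worst case is 7.
With {F1, F3, F4, F5} the worst case is 7.
No size-4 selection achieves below 7.

7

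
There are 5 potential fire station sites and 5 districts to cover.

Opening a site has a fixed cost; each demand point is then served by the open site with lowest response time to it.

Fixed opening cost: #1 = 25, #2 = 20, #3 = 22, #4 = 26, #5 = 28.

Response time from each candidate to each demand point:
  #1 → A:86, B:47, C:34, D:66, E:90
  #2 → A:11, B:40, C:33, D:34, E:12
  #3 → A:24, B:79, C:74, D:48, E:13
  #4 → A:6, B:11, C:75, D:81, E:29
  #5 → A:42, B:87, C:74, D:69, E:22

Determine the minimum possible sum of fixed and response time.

142

Open {#2, #4}: assign each demand point to its cheapest open site.
  A→#4 6, B→#4 11, C→#2 33, D→#2 34, E→#2 12
  response time 96, fixed 46 → total 142.
Compare {#2}: response time 130 + fixed 20 = 150.
Compare {#2, #3, #4}: response time 96 + fixed 68 = 164.
Compare {#1, #2, #4}: response time 96 + fixed 71 = 167.
All other subsets cost ≥ 150. Minimum total cost: 142.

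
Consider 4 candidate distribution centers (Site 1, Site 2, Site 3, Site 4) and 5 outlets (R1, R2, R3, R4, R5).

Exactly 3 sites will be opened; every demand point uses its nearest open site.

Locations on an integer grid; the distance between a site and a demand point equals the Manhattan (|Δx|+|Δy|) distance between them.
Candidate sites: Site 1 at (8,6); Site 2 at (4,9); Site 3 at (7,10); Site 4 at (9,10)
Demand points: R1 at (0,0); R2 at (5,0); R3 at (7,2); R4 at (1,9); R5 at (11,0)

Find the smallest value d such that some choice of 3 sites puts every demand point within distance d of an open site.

13

Open {Site 1, Site 2, Site 3}.
  Farthest demand point is R1 at distance 13 (to Site 2); all others are ≤ 13.
With {Site 1, Site 2, Site 4} the worst case is 13.
With {Site 2, Site 3, Site 4} the worst case is 13.
No size-3 selection achieves below 13.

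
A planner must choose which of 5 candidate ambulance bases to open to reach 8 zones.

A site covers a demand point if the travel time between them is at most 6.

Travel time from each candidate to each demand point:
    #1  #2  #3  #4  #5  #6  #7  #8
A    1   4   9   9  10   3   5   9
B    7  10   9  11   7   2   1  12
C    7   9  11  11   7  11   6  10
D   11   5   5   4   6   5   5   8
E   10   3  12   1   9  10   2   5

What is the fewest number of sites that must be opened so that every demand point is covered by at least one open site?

3

Coverage sets (demand points within 6 of each site):
  A: {#1, #2, #6, #7}
  B: {#6, #7}
  C: {#7}
  D: {#2, #3, #4, #5, #6, #7}
  E: {#2, #4, #7, #8}
No 2 sites suffice: every size-2 union leaves at least one demand point uncovered.
But {A, D, E} covers everything, so the minimum is 3.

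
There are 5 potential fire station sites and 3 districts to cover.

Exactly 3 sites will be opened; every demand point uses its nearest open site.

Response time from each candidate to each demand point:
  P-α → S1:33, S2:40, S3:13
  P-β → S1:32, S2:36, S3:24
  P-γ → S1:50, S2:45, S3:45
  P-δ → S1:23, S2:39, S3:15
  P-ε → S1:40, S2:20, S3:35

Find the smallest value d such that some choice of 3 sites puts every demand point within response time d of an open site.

Open {P-α, P-δ, P-ε}.
  Farthest demand point is S1 at response time 23 (to P-δ); all others are ≤ 23.
With {P-β, P-δ, P-ε} the worst case is 23.
With {P-γ, P-δ, P-ε} the worst case is 23.
No size-3 selection achieves below 23.

23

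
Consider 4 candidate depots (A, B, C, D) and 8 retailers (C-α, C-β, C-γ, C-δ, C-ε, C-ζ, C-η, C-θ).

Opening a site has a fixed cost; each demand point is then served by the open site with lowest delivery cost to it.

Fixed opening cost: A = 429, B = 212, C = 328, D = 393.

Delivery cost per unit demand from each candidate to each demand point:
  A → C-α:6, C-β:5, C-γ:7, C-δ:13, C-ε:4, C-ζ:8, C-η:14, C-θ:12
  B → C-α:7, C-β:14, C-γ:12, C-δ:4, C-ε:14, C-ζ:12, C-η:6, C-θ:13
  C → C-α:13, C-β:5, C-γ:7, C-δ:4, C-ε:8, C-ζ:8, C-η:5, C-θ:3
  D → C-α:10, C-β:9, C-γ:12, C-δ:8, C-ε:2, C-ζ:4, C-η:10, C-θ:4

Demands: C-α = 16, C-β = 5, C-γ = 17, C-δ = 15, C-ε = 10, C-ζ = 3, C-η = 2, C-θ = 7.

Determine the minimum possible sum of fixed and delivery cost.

Open {C}: assign each demand point to its cheapest open site.
  C-α→C 16×13=208, C-β→C 5×5=25, C-γ→C 17×7=119, C-δ→C 15×4=60, C-ε→C 10×8=80, C-ζ→C 3×8=24, C-η→C 2×5=10, C-θ→C 7×3=21
  delivery cost 547, fixed 328 → total 875.
Compare {B}: delivery cost 725 + fixed 212 = 937.
Compare {B, C}: delivery cost 451 + fixed 540 = 991.
Compare {D}: delivery cost 609 + fixed 393 = 1002.
All other subsets cost ≥ 937. Minimum total cost: 875.

875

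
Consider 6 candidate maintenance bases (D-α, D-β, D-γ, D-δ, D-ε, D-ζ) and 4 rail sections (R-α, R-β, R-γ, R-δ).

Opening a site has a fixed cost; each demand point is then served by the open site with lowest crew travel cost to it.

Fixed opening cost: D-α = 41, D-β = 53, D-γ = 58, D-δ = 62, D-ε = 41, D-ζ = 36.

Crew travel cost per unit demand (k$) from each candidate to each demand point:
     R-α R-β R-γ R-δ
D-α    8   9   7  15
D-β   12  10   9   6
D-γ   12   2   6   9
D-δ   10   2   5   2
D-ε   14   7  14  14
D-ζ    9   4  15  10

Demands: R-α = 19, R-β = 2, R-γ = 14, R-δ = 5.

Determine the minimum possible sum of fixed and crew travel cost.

Open {D-δ}: assign each demand point to its cheapest open site.
  R-α→D-δ 19×10=190, R-β→D-δ 2×2=4, R-γ→D-δ 14×5=70, R-δ→D-δ 5×2=10
  crew travel cost 274, fixed 62 → total 336.
Compare {D-α, D-δ}: crew travel cost 236 + fixed 103 = 339.
Compare {D-δ, D-ζ}: crew travel cost 255 + fixed 98 = 353.
Compare {D-α, D-δ, D-ζ}: crew travel cost 236 + fixed 139 = 375.
All other subsets cost ≥ 339. Minimum total cost: 336.

336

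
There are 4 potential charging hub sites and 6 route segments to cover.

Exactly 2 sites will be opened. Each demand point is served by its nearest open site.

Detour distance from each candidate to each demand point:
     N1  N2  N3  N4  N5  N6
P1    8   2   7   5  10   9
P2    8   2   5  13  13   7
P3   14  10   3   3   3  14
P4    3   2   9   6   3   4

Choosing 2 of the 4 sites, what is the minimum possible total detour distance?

Open {P3, P4}.
  N1→P4 3, N2→P4 2, N3→P3 3, N4→P3 3, N5→P3 3, N6→P4 4  ⇒ total 18.
Compare {P2, P4}: total 23.
Compare {P1, P4}: total 24.
No size-2 selection does better; minimum is 18.

18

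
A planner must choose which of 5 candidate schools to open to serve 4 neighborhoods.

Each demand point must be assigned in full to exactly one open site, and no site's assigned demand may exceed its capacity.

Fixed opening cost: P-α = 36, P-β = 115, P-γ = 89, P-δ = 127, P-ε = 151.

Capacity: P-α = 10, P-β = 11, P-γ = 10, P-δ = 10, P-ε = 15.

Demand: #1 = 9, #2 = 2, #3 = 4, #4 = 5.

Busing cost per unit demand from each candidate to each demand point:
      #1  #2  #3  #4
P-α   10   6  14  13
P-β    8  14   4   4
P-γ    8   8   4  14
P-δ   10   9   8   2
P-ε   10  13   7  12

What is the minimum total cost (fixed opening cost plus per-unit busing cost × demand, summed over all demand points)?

305

Open {P-α, P-β}; cheapest assignment that respects the capacities:
  P-α (cap 10, load 9): #1 — cost 9×10 = 90
  P-β (cap 11, load 11): #2, #3, #4 — cost 2×14 + 4×4 + 5×4 = 64
  Shipping 154, fixed 151 → total 305.
  Any other capacity-feasible assignment to {P-α, P-β} ships for at least 154.
Compare {P-β, P-γ}: its best feasible assignment gives total 340.
Compare {P-α, P-β, P-γ}: its best feasible assignment gives total 360.
Every other set of open sites that can feasibly serve all demand totals ≥ 340 even under its best assignment. Minimum: 305.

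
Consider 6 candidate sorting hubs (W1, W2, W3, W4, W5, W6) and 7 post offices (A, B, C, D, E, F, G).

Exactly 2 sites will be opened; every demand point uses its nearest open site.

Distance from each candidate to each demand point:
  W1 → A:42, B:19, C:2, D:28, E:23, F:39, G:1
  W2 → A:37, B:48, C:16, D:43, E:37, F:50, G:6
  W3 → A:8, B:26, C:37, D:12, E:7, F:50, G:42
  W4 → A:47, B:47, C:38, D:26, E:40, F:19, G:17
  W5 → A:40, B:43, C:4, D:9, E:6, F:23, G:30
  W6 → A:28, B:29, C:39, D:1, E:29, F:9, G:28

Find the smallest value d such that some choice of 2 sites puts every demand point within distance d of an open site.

Open {W1, W6}.
  Farthest demand point is A at distance 28 (to W6); all others are ≤ 28.
With {W2, W6} the worst case is 29.
With {W5, W6} the worst case is 29.
No size-2 selection achieves below 28.

28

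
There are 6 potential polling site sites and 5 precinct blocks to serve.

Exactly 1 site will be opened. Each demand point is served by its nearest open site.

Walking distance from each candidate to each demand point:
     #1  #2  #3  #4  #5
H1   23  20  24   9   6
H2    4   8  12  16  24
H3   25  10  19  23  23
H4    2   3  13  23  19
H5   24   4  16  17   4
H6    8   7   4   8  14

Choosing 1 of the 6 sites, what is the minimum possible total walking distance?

Open {H6}.
  #1→H6 8, #2→H6 7, #3→H6 4, #4→H6 8, #5→H6 14  ⇒ total 41.
Compare {H4}: total 60.
Compare {H2}: total 64.
No size-1 selection does better; minimum is 41.

41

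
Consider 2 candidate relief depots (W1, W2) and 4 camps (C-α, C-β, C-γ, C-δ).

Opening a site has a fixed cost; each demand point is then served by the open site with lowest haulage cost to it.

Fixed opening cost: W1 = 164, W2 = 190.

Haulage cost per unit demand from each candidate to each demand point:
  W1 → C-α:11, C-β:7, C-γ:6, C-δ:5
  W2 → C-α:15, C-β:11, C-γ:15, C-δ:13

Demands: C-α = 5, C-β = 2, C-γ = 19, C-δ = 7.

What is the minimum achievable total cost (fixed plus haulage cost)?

Open {W1}: assign each demand point to its cheapest open site.
  C-α→W1 5×11=55, C-β→W1 2×7=14, C-γ→W1 19×6=114, C-δ→W1 7×5=35
  haulage cost 218, fixed 164 → total 382.
Compare {W1, W2}: haulage cost 218 + fixed 354 = 572.
Compare {W2}: haulage cost 473 + fixed 190 = 663.

382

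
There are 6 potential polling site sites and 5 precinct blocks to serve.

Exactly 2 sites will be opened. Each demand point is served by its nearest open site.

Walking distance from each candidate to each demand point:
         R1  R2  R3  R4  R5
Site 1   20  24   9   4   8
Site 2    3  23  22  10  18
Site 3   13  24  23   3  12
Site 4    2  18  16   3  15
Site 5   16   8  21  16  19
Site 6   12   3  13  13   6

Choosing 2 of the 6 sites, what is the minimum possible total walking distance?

Open {Site 4, Site 6}.
  R1→Site 4 2, R2→Site 6 3, R3→Site 6 13, R4→Site 4 3, R5→Site 6 6  ⇒ total 27.
Compare {Site 1, Site 6}: total 34.
Compare {Site 2, Site 6}: total 35.
No size-2 selection does better; minimum is 27.

27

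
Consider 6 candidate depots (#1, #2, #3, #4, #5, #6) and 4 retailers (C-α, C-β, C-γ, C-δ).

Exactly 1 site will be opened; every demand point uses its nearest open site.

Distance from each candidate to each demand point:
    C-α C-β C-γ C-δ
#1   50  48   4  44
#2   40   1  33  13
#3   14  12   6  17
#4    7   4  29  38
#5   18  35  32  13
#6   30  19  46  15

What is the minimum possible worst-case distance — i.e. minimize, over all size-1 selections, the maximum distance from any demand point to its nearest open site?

Open {#3}.
  Farthest demand point is C-δ at distance 17 (to #3); all others are ≤ 17.
With {#5} the worst case is 35.
With {#4} the worst case is 38.
No size-1 selection achieves below 17.

17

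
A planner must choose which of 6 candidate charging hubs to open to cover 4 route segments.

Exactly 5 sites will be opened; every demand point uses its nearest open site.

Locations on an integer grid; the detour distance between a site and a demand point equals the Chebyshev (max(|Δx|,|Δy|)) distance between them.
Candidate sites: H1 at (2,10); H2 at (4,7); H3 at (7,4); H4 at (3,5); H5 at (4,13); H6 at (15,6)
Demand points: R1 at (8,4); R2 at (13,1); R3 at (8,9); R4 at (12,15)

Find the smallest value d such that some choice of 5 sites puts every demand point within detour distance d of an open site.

Open {H1, H2, H3, H4, H5}.
  Farthest demand point is R4 at detour distance 8 (to H2); all others are ≤ 8.
With {H1, H2, H3, H4, H6} the worst case is 8.
With {H1, H2, H3, H5, H6} the worst case is 8.
No size-5 selection achieves below 8.

8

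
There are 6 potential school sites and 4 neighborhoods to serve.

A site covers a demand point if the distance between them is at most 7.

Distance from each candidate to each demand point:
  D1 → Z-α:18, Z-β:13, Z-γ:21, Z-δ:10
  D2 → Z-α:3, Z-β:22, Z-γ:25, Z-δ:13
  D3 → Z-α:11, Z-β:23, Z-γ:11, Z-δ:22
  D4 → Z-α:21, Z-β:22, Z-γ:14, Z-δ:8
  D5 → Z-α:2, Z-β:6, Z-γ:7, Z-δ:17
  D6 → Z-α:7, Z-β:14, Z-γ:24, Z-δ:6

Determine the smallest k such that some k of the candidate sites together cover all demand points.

2

Coverage sets (demand points within 7 of each site):
  D1: {}
  D2: {Z-α}
  D3: {}
  D4: {}
  D5: {Z-α, Z-β, Z-γ}
  D6: {Z-α, Z-δ}
No single site covers all 4 demand points.
But {D5, D6} covers everything, so the minimum is 2.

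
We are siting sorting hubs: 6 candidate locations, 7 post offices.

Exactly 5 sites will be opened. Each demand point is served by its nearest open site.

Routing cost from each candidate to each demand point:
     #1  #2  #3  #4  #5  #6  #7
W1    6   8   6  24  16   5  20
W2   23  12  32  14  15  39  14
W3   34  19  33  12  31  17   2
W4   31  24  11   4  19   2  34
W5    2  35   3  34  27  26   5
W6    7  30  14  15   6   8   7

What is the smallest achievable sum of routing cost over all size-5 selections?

Open {W1, W3, W4, W5, W6}.
  #1→W5 2, #2→W1 8, #3→W5 3, #4→W4 4, #5→W6 6, #6→W4 2, #7→W3 2  ⇒ total 27.
Compare {W1, W2, W4, W5, W6}: total 30.
Compare {W2, W3, W4, W5, W6}: total 31.
No size-5 selection does better; minimum is 27.

27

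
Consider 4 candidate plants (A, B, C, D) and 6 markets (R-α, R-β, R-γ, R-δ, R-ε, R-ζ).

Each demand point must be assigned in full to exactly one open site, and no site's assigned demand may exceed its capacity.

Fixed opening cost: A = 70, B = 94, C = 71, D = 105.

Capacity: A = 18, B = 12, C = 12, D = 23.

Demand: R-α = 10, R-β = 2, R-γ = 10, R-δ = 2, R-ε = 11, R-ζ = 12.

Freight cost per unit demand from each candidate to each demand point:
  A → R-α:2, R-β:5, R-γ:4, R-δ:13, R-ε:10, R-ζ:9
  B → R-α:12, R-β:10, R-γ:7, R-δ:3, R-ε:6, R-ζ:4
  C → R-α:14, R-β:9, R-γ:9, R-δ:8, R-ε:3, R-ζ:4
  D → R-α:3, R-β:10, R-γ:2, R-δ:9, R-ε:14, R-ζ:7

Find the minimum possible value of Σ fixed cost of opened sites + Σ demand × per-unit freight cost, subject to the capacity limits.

439

Open {A, C, D}; cheapest assignment that respects the capacities:
  A (cap 18, load 14): R-α, R-β, R-δ — cost 10×2 + 2×5 + 2×13 = 56
  C (cap 12, load 11): R-ε — cost 11×3 = 33
  D (cap 23, load 22): R-γ, R-ζ — cost 10×2 + 12×7 = 104
  Shipping 193, fixed 246 → total 439.
  Any other capacity-feasible assignment to {A, C, D} ships for at least 193.
Compare {A, B, C, D}: its best feasible assignment gives total 489.
Compare {A, B, D}: its best feasible assignment gives total 495.
Every other set of open sites that can feasibly serve all demand totals ≥ 489 even under its best assignment. Minimum: 439.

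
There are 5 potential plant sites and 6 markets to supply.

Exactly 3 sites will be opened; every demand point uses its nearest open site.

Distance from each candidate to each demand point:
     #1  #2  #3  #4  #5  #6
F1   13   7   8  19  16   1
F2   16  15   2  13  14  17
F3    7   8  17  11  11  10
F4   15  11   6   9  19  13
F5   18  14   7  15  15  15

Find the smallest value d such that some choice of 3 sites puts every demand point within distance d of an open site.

11

Open {F1, F2, F3}.
  Farthest demand point is #4 at distance 11 (to F3); all others are ≤ 11.
With {F1, F3, F4} the worst case is 11.
With {F1, F3, F5} the worst case is 11.
No size-3 selection achieves below 11.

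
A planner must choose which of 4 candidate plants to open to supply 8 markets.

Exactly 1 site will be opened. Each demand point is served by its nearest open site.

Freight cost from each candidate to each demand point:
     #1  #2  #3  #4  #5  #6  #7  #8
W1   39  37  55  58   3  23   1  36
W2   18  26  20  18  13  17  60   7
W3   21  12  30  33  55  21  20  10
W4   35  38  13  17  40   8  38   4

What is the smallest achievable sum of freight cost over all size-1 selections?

179

Open {W2}.
  #1→W2 18, #2→W2 26, #3→W2 20, #4→W2 18, #5→W2 13, #6→W2 17, #7→W2 60, #8→W2 7  ⇒ total 179.
Compare {W4}: total 193.
Compare {W3}: total 202.
No size-1 selection does better; minimum is 179.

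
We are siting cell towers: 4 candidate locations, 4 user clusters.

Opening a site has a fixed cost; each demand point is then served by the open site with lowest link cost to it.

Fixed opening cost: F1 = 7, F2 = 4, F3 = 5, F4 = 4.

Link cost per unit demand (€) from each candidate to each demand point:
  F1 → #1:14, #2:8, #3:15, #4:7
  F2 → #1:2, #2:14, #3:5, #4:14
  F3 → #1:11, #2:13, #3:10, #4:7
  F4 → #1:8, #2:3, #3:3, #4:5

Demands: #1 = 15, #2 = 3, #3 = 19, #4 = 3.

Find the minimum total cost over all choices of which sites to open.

119

Open {F2, F4}: assign each demand point to its cheapest open site.
  #1→F2 15×2=30, #2→F4 3×3=9, #3→F4 19×3=57, #4→F4 3×5=15
  link cost 111, fixed 8 → total 119.
Compare {F2, F3, F4}: link cost 111 + fixed 13 = 124.
Compare {F1, F2, F4}: link cost 111 + fixed 15 = 126.
Compare {F1, F2, F3, F4}: link cost 111 + fixed 20 = 131.
All other subsets cost ≥ 124. Minimum total cost: 119.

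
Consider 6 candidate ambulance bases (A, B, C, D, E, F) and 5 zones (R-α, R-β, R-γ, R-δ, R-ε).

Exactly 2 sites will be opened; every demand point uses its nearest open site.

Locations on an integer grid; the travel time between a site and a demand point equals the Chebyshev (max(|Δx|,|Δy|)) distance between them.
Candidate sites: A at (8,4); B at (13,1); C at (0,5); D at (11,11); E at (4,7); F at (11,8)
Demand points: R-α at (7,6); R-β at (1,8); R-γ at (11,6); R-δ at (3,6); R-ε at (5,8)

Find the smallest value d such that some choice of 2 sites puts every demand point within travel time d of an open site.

3

Open {A, E}.
  Farthest demand point is R-β at travel time 3 (to E); all others are ≤ 3.
With {E, F} the worst case is 3.
With {A, C} the worst case is 4.
No size-2 selection achieves below 3.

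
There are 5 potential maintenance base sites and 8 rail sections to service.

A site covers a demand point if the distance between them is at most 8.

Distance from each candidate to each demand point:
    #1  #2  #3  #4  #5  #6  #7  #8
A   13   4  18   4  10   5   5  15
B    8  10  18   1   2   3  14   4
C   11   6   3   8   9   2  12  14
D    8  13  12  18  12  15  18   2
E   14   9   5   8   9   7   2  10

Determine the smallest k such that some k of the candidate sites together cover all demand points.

Coverage sets (demand points within 8 of each site):
  A: {#2, #4, #6, #7}
  B: {#1, #4, #5, #6, #8}
  C: {#2, #3, #4, #6}
  D: {#1, #8}
  E: {#3, #4, #6, #7}
No 2 sites suffice: every size-2 union leaves at least one demand point uncovered.
But {A, B, C} covers everything, so the minimum is 3.

3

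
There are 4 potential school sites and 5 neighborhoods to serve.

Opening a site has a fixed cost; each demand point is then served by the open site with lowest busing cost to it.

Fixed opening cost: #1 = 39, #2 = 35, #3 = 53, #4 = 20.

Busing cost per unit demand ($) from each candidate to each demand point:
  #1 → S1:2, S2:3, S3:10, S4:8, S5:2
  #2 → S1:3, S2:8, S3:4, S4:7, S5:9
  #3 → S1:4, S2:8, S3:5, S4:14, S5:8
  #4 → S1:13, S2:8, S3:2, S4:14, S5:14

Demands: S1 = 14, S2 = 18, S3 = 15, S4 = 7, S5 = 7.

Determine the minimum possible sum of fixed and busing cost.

Open {#1, #4}: assign each demand point to its cheapest open site.
  S1→#1 14×2=28, S2→#1 18×3=54, S3→#4 15×2=30, S4→#1 7×8=56, S5→#1 7×2=14
  busing cost 182, fixed 59 → total 241.
Compare {#1, #2, #4}: busing cost 175 + fixed 94 = 269.
Compare {#1, #2}: busing cost 205 + fixed 74 = 279.
Compare {#1, #3, #4}: busing cost 182 + fixed 112 = 294.
All other subsets cost ≥ 269. Minimum total cost: 241.

241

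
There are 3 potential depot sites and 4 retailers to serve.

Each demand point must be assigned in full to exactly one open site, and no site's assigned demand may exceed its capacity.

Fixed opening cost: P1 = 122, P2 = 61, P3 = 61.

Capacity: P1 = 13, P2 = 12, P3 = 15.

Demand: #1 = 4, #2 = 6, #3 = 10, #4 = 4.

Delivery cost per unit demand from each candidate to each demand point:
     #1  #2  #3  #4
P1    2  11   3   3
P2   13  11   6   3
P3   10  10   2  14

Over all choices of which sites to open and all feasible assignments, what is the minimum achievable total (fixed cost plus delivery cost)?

Open {P2, P3}; cheapest assignment that respects the capacities:
  P2 (cap 12, load 10): #2, #4 — cost 6×11 + 4×3 = 78
  P3 (cap 15, load 14): #1, #3 — cost 4×10 + 10×2 = 60
  Shipping 138, fixed 122 → total 260.
  Any other capacity-feasible assignment to {P2, P3} ships for at least 138.
Compare {P1, P3}: its best feasible assignment gives total 321.
Compare {P1, P2, P3}: its best feasible assignment gives total 350.
Every other set of open sites that can feasibly serve all demand totals ≥ 321 even under its best assignment. Minimum: 260.

260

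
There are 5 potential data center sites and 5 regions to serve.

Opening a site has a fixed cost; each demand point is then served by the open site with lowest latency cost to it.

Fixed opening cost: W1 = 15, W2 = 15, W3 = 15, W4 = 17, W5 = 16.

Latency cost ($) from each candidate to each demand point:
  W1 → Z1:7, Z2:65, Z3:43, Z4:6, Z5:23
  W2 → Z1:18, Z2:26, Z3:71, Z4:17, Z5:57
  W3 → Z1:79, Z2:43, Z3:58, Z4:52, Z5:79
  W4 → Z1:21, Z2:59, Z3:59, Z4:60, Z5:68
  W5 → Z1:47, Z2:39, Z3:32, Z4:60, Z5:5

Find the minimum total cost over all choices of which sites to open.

120

Open {W1, W5}: assign each demand point to its cheapest open site.
  Z1→W1 7, Z2→W5 39, Z3→W5 32, Z4→W1 6, Z5→W5 5
  latency cost 89, fixed 31 → total 120.
Compare {W1, W2, W5}: latency cost 76 + fixed 46 = 122.
Compare {W2, W5}: latency cost 98 + fixed 31 = 129.
Compare {W1, W2}: latency cost 105 + fixed 30 = 135.
All other subsets cost ≥ 122. Minimum total cost: 120.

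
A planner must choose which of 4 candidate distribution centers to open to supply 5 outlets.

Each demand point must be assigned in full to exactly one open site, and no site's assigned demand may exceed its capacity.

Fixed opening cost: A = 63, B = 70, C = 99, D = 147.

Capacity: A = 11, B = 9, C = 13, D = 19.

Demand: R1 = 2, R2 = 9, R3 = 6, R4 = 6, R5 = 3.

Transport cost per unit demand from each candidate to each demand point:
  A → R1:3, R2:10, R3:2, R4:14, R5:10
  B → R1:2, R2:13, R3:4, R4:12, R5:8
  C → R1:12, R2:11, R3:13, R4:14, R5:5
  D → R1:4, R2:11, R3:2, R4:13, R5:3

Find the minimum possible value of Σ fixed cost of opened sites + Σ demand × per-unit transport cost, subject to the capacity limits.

405

Open {A, D}; cheapest assignment that respects the capacities:
  A (cap 11, load 11): R1, R2 — cost 2×3 + 9×10 = 96
  D (cap 19, load 15): R3, R4, R5 — cost 6×2 + 6×13 + 3×3 = 99
  Shipping 195, fixed 210 → total 405.
  Any other capacity-feasible assignment to {A, D} ships for at least 195.
Compare {B, D}: its best feasible assignment gives total 413.
Compare {A, B, C}: its best feasible assignment gives total 434.
Every other set of open sites that can feasibly serve all demand totals ≥ 413 even under its best assignment. Minimum: 405.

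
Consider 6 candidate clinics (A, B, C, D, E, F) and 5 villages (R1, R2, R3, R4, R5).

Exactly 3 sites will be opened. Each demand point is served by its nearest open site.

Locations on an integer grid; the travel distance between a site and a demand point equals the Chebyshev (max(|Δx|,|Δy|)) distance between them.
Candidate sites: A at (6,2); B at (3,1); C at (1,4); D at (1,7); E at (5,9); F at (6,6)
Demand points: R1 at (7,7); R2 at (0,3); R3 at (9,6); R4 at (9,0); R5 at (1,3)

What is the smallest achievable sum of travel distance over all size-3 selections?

9

Open {A, C, F}.
  R1→F 1, R2→C 1, R3→F 3, R4→A 3, R5→C 1  ⇒ total 9.
Compare {A, C, E}: total 11.
Compare {A, B, F}: total 12.
No size-3 selection does better; minimum is 9.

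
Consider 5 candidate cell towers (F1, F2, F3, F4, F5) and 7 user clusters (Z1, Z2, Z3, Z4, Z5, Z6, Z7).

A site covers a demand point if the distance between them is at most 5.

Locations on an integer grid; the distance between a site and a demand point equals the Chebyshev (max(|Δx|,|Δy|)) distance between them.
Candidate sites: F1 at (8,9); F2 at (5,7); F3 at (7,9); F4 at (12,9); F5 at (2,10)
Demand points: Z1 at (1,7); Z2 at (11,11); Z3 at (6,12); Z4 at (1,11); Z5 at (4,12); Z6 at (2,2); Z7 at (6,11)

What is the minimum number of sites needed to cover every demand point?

2

Coverage sets (demand points within 5 of each site):
  F1: {Z2, Z3, Z5, Z7}
  F2: {Z1, Z3, Z4, Z5, Z6, Z7}
  F3: {Z2, Z3, Z5, Z7}
  F4: {Z2}
  F5: {Z1, Z3, Z4, Z5, Z7}
No single site covers all 7 demand points.
But {F1, F2} covers everything, so the minimum is 2.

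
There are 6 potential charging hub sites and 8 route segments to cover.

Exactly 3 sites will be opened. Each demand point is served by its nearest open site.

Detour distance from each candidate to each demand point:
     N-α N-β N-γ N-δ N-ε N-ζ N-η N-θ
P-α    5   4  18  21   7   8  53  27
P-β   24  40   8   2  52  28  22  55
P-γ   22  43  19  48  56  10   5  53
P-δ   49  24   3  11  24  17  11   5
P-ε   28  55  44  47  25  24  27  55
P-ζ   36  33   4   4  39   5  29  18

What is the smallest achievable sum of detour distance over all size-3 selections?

Open {P-α, P-δ, P-ζ}.
  N-α→P-α 5, N-β→P-α 4, N-γ→P-δ 3, N-δ→P-ζ 4, N-ε→P-α 7, N-ζ→P-ζ 5, N-η→P-δ 11, N-θ→P-δ 5  ⇒ total 44.
Compare {P-α, P-β, P-δ}: total 45.
Compare {P-α, P-γ, P-δ}: total 48.
No size-3 selection does better; minimum is 44.

44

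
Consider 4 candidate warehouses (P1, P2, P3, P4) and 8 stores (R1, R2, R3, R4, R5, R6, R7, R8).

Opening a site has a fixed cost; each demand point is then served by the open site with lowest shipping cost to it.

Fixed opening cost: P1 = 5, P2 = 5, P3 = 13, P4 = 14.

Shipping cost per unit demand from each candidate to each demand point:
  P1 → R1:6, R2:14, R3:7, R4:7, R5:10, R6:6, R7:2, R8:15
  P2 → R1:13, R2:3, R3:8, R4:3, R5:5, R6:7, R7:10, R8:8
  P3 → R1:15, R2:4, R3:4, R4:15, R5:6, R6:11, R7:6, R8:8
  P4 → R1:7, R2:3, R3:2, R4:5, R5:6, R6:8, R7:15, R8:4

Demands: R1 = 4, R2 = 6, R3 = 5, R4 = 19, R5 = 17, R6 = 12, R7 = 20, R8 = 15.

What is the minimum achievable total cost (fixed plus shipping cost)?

390

Open {P1, P2, P4}: assign each demand point to its cheapest open site.
  R1→P1 4×6=24, R2→P2 6×3=18, R3→P4 5×2=10, R4→P2 19×3=57, R5→P2 17×5=85, R6→P1 12×6=72, R7→P1 20×2=40, R8→P4 15×4=60
  shipping cost 366, fixed 24 → total 390.
Compare {P1, P2, P3, P4}: shipping cost 366 + fixed 37 = 403.
Compare {P1, P4}: shipping cost 421 + fixed 19 = 440.
Compare {P1, P3, P4}: shipping cost 421 + fixed 32 = 453.
All other subsets cost ≥ 403. Minimum total cost: 390.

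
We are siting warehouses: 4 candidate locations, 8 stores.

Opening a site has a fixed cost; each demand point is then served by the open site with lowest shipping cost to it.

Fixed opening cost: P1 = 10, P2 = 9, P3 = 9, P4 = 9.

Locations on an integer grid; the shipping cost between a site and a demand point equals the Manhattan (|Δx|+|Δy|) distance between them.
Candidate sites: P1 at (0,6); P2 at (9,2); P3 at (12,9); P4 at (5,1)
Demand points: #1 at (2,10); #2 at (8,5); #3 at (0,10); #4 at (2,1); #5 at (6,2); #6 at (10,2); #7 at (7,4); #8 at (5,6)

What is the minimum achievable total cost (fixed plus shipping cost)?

53

Open {P1, P2}: assign each demand point to its cheapest open site.
  #1→P1 6, #2→P2 4, #3→P1 4, #4→P1 7, #5→P2 3, #6→P2 1, #7→P2 4, #8→P1 5
  shipping cost 34, fixed 19 → total 53.
Compare {P1, P4}: shipping cost 38 + fixed 19 = 57.
Compare {P1, P2, P4}: shipping cost 29 + fixed 28 = 57.
Compare {P1, P2, P3}: shipping cost 34 + fixed 28 = 62.
All other subsets cost ≥ 57. Minimum total cost: 53.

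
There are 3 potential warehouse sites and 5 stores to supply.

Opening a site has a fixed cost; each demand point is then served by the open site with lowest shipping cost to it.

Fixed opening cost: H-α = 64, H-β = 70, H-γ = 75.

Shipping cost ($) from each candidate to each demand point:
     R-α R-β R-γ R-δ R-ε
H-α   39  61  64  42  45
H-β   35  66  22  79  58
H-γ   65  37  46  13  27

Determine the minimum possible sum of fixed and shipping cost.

263

Open {H-γ}: assign each demand point to its cheapest open site.
  R-α→H-γ 65, R-β→H-γ 37, R-γ→H-γ 46, R-δ→H-γ 13, R-ε→H-γ 27
  shipping cost 188, fixed 75 → total 263.
Compare {H-β, H-γ}: shipping cost 134 + fixed 145 = 279.
Compare {H-α, H-γ}: shipping cost 162 + fixed 139 = 301.
Compare {H-α}: shipping cost 251 + fixed 64 = 315.
All other subsets cost ≥ 279. Minimum total cost: 263.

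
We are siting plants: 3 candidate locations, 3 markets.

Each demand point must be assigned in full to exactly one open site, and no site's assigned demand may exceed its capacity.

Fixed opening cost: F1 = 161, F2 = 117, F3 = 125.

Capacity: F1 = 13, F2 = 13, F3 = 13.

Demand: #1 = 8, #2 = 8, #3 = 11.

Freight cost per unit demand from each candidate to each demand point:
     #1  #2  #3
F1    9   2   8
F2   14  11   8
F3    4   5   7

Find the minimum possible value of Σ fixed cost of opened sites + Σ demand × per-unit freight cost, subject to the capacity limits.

539

Open {F1, F2, F3}; cheapest assignment that respects the capacities:
  F1 (cap 13, load 8): #2 — cost 8×2 = 16
  F2 (cap 13, load 11): #3 — cost 11×8 = 88
  F3 (cap 13, load 8): #1 — cost 8×4 = 32
  Shipping 136, fixed 403 → total 539.
  Any other capacity-feasible assignment to {F1, F2, F3} ships for at least 136.
Total demand is 27 and no other set of sites has combined capacity ≥ 27, so {F1, F2, F3} is the only feasible choice of open sites. Minimum: 539.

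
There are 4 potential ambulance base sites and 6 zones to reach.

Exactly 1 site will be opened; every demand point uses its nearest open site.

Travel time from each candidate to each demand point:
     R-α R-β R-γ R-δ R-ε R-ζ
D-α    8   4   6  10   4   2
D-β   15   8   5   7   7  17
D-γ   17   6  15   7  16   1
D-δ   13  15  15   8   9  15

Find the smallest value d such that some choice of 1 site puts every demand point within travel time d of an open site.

Open {D-α}.
  Farthest demand point is R-δ at travel time 10 (to D-α); all others are ≤ 10.
With {D-δ} the worst case is 15.
With {D-β} the worst case is 17.
No size-1 selection achieves below 10.

10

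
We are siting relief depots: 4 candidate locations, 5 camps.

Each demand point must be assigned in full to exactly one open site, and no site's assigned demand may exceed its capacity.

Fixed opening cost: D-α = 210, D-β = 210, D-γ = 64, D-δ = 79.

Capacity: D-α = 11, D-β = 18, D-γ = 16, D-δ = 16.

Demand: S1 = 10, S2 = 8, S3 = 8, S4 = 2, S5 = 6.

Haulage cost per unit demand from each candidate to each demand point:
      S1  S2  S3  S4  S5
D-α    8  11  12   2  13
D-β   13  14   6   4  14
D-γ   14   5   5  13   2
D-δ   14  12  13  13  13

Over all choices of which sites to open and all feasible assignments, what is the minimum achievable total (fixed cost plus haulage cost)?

530

Open {D-β, D-γ}; cheapest assignment that respects the capacities:
  D-β (cap 18, load 18): S1, S3 — cost 10×13 + 8×6 = 178
  D-γ (cap 16, load 16): S2, S4, S5 — cost 8×5 + 2×13 + 6×2 = 78
  Shipping 256, fixed 274 → total 530.
  Any other capacity-feasible assignment to {D-β, D-γ} ships for at least 256.
Compare {D-β, D-γ, D-δ}: its best feasible assignment gives total 601.
Compare {D-α, D-γ, D-δ}: its best feasible assignment gives total 607.
Every other set of open sites that can feasibly serve all demand totals ≥ 601 even under its best assignment. Minimum: 530.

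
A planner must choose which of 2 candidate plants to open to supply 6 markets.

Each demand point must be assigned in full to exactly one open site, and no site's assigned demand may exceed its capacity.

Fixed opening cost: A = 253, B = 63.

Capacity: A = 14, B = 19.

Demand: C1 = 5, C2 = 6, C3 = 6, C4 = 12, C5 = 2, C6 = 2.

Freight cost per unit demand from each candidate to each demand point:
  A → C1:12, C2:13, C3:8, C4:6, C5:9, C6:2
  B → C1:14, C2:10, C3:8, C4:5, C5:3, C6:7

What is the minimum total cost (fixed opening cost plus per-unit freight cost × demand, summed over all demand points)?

Open {A, B}; cheapest assignment that respects the capacities:
  A (cap 14, load 14): C4, C6 — cost 12×6 + 2×2 = 76
  B (cap 19, load 19): C1, C2, C3, C5 — cost 5×14 + 6×10 + 6×8 + 2×3 = 184
  Shipping 260, fixed 316 → total 576.
  Any other capacity-feasible assignment to {A, B} ships for at least 260.
Total demand is 33 and no other set of sites has combined capacity ≥ 33, so {A, B} is the only feasible choice of open sites. Minimum: 576.

576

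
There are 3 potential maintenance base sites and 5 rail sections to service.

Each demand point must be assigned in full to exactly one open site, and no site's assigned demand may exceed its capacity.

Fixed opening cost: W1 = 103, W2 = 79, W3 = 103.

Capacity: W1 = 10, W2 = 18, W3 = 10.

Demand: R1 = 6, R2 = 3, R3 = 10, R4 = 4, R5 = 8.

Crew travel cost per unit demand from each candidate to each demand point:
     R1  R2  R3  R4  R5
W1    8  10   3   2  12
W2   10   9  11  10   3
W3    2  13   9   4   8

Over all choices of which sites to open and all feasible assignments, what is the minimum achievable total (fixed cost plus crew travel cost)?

Open {W1, W2, W3}; cheapest assignment that respects the capacities:
  W1 (cap 10, load 10): R3 — cost 10×3 = 30
  W2 (cap 18, load 11): R2, R5 — cost 3×9 + 8×3 = 51
  W3 (cap 10, load 10): R1, R4 — cost 6×2 + 4×4 = 28
  Shipping 109, fixed 285 → total 394.
  Any other capacity-feasible assignment to {W1, W2, W3} ships for at least 109.
Total demand is 31 and no other set of sites has combined capacity ≥ 31, so {W1, W2, W3} is the only feasible choice of open sites. Minimum: 394.

394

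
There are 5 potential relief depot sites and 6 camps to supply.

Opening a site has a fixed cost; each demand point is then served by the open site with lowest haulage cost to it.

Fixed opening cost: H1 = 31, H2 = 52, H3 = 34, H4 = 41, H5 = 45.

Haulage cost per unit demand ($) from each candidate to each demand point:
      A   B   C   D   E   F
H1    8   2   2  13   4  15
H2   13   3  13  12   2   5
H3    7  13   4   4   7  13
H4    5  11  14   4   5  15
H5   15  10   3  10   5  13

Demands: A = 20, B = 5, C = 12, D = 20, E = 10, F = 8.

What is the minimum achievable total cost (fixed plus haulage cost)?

Open {H1, H2, H4}: assign each demand point to its cheapest open site.
  A→H4 20×5=100, B→H1 5×2=10, C→H1 12×2=24, D→H4 20×4=80, E→H2 10×2=20, F→H2 8×5=40
  haulage cost 274, fixed 124 → total 398.
Compare {H2, H3}: haulage cost 343 + fixed 86 = 429.
Compare {H2, H4, H5}: haulage cost 291 + fixed 138 = 429.
Compare {H2, H3, H4}: haulage cost 303 + fixed 127 = 430.
All other subsets cost ≥ 429. Minimum total cost: 398.

398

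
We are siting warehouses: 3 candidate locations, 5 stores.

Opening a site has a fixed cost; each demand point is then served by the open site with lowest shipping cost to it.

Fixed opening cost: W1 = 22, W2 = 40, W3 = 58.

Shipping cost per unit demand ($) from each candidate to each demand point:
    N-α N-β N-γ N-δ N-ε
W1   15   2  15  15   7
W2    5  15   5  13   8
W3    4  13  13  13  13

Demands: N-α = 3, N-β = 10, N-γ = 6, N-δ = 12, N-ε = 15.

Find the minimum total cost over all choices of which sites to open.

388

Open {W1, W2}: assign each demand point to its cheapest open site.
  N-α→W2 3×5=15, N-β→W1 10×2=20, N-γ→W2 6×5=30, N-δ→W2 12×13=156, N-ε→W1 15×7=105
  shipping cost 326, fixed 62 → total 388.
Compare {W1, W2, W3}: shipping cost 323 + fixed 120 = 443.
Compare {W1, W3}: shipping cost 371 + fixed 80 = 451.
Compare {W1}: shipping cost 440 + fixed 22 = 462.
All other subsets cost ≥ 443. Minimum total cost: 388.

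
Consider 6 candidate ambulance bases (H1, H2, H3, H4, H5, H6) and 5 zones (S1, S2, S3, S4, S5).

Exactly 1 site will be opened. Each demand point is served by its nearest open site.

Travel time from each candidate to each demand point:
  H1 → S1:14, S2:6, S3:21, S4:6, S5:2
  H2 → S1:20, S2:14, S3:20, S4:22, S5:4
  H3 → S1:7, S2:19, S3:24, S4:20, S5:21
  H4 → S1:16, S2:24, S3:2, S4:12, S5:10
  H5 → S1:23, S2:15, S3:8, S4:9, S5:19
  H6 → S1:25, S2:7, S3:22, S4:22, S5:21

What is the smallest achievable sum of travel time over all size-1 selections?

49

Open {H1}.
  S1→H1 14, S2→H1 6, S3→H1 21, S4→H1 6, S5→H1 2  ⇒ total 49.
Compare {H4}: total 64.
Compare {H5}: total 74.
No size-1 selection does better; minimum is 49.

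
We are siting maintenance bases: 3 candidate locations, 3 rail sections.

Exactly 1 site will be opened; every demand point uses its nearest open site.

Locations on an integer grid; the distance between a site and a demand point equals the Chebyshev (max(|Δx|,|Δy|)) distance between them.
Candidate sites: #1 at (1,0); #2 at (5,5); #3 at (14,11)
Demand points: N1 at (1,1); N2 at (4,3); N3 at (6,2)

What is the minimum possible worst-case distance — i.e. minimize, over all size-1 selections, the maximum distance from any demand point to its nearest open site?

4

Open {#2}.
  Farthest demand point is N1 at distance 4 (to #2); all others are ≤ 4.
With {#1} the worst case is 5.
With {#3} the worst case is 13.
No size-1 selection achieves below 4.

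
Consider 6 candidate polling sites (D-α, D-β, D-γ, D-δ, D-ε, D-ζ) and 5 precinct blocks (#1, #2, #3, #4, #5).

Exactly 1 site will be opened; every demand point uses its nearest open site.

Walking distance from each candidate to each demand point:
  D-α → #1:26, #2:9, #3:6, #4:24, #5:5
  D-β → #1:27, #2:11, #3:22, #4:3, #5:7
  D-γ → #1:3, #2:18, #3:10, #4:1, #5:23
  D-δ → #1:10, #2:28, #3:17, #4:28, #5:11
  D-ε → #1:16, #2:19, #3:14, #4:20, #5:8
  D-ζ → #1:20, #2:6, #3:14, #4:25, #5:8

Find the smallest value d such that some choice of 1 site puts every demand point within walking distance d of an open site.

Open {D-ε}.
  Farthest demand point is #4 at walking distance 20 (to D-ε); all others are ≤ 20.
With {D-γ} the worst case is 23.
With {D-ζ} the worst case is 25.
No size-1 selection achieves below 20.

20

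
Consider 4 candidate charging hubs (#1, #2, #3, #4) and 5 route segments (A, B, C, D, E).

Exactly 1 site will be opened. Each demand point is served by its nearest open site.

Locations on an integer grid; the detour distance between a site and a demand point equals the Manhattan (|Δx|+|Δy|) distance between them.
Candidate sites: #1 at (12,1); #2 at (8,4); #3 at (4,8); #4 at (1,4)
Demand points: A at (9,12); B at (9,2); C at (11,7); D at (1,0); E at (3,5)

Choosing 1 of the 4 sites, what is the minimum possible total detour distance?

35

Open {#2}.
  A→#2 9, B→#2 3, C→#2 6, D→#2 11, E→#2 6  ⇒ total 35.
Compare {#3}: total 43.
Compare {#4}: total 46.
No size-1 selection does better; minimum is 35.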